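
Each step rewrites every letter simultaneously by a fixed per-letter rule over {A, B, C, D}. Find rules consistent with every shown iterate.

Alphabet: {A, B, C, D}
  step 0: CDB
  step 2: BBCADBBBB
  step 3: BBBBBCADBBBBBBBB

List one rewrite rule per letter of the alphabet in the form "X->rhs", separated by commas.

A->C, B->BB, C->B, D->AD

  step 2 ⇒ step 3: BBCADBBBB ⇒ BB·BB·B·C·AD·BB·BB·BB·BB
    A ↦ C
    B ↦ BB
    C ↦ B
    D ↦ AD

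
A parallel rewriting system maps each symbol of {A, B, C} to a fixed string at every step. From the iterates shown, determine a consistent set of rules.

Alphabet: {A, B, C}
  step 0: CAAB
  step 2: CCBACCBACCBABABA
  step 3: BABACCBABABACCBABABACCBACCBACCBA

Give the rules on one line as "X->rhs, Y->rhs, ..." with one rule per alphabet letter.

  step 2 ⇒ step 3: CCBACCBACCBABABA ⇒ BA·BA·CC·BA·BA·BA·CC·BA·BA·BA·CC·BA·CC·BA·CC·BA
    A ↦ BA
    B ↦ CC
    C ↦ BA

A->BA, B->CC, C->BA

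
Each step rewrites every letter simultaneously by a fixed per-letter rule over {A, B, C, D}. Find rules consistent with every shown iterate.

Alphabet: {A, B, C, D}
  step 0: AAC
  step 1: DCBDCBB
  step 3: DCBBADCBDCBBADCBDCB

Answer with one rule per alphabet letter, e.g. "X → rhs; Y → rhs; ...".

A->DCB, B->A, C->B, D->AC

  step 0 ⇒ step 1: AAC ⇒ DCB·DCB·B
    A ↦ DCB
    C ↦ B
    B ↦ A  (constrained at step 1)
    D ↦ AC  (constrained at step 1)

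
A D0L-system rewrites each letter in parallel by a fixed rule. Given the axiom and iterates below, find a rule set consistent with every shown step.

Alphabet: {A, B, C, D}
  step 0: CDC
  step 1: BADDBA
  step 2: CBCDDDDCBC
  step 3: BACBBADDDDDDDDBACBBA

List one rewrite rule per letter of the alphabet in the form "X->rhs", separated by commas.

  step 2 ⇒ step 3: CBCDDDDCBC ⇒ BA·CB·BA·DD·DD·DD·DD·BA·CB·BA
    B ↦ CB
    C ↦ BA
    D ↦ DD
  step 1 ⇒ step 2: BADDBA ⇒ CB·C·DD·DD·CB·C
    A ↦ C

A->C, B->CB, C->BA, D->DD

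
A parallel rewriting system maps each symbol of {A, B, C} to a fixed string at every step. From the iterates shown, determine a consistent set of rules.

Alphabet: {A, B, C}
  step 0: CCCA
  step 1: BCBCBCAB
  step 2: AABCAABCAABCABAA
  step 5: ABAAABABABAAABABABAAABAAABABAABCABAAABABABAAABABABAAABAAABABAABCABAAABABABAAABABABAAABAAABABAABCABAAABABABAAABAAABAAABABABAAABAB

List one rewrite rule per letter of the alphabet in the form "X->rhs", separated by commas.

  step 1 ⇒ step 2: BCBCBCAB ⇒ AA·BC·AA·BC·AA·BC·AB·AA
    A ↦ AB
    B ↦ AA
    C ↦ BC

A->AB, B->AA, C->BC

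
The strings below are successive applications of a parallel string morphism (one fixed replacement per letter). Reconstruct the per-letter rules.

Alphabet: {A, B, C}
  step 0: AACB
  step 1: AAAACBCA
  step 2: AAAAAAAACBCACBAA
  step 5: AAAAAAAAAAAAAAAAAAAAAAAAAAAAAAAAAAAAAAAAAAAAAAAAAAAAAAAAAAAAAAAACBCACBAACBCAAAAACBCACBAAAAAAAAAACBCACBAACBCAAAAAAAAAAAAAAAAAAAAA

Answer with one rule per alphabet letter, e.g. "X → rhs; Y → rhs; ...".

A->AA, B->CA, C->CB

  step 1 ⇒ step 2: AAAACBCA ⇒ AA·AA·AA·AA·CB·CA·CB·AA
    A ↦ AA
    B ↦ CA
    C ↦ CB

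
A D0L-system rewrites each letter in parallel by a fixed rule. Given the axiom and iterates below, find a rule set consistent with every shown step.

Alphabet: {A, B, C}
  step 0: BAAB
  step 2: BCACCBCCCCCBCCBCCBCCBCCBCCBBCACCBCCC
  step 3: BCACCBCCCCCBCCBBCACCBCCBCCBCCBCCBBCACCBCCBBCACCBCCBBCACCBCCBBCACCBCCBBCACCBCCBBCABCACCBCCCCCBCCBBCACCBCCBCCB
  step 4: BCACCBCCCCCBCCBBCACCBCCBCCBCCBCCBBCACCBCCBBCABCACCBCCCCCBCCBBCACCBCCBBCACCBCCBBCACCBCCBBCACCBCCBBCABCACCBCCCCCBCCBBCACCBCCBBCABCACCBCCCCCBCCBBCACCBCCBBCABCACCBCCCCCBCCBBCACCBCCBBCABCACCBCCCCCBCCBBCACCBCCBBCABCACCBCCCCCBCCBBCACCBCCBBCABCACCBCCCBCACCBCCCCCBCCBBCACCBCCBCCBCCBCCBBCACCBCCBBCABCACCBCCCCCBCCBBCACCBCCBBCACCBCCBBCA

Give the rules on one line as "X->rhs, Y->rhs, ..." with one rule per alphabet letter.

A->CCC, B->BCA, C->CCB

  step 3 ⇒ step 4: BCACCBCCCCCBCCBBCACCBCCBCCBCCBCCBBCACCBCCBBCACCBCCBBCACCBCCBBCACCBCCBBCACCBCCBBCABCACCBCCCCCBCCBBCACCBCCBCCB ⇒ BCA·CCB·CCC·CCB·CCB·BCA·CCB·CCB·CCB·CCB·CCB·BCA·CCB·CCB·BCA·BCA·CCB·CCC·CCB·CCB·BCA·CCB·CCB·BCA·CCB·CCB·BCA·CCB·CCB·BCA·CCB·CCB·BCA·BCA·CCB·CCC·CCB·CCB·BCA·CCB·CCB·BCA·BCA·CCB·CCC·CCB·CCB·BCA·CCB·CCB·BCA·BCA·CCB·CCC·CCB·CCB·BCA·CCB·CCB·BCA·BCA·CCB·CCC·CCB·CCB·BCA·CCB·CCB·BCA·BCA·CCB·CCC·CCB·CCB·BCA·CCB·CCB·BCA·BCA·CCB·CCC·BCA·CCB·CCC·CCB·CCB·BCA·CCB·CCB·CCB·CCB·CCB·BCA·CCB·CCB·BCA·BCA·CCB·CCC·CCB·CCB·BCA·CCB·CCB·BCA·CCB·CCB·BCA
    A ↦ CCC
    B ↦ BCA
    C ↦ CCB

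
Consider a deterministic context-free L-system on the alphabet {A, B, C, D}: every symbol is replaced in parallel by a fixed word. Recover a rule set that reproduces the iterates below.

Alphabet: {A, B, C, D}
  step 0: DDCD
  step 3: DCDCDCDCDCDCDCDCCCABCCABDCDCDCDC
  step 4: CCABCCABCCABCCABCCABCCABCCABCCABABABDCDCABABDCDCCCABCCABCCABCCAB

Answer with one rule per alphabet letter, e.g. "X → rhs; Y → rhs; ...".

  step 3 ⇒ step 4: DCDCDCDCDCDCDCDCCCABCCABDCDCDCDC ⇒ CC·AB·CC·AB·CC·AB·CC·AB·CC·AB·CC·AB·CC·AB·CC·AB·AB·AB·DC·DC·AB·AB·DC·DC·CC·AB·CC·AB·CC·AB·CC·AB
    A ↦ DC
    B ↦ DC
    C ↦ AB
    D ↦ CC

A->DC, B->DC, C->AB, D->CC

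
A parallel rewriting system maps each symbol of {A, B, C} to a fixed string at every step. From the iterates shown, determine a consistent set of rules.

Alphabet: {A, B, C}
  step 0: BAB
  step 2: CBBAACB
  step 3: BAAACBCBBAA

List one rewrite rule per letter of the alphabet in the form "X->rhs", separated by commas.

  step 2 ⇒ step 3: CBBAACB ⇒ BA·A·A·CB·CB·BA·A
    A ↦ CB
    B ↦ A
    C ↦ BA

A->CB, B->A, C->BA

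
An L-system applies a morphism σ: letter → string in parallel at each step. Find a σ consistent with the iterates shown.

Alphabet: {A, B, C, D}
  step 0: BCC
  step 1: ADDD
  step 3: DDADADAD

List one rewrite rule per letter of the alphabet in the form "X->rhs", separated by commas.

A->CC, B->AD, C->D, D->B

  step 0 ⇒ step 1: BCC ⇒ AD·D·D
    B ↦ AD
    C ↦ D
    A ↦ CC  (constrained at step 1)
    D ↦ B  (constrained at step 1)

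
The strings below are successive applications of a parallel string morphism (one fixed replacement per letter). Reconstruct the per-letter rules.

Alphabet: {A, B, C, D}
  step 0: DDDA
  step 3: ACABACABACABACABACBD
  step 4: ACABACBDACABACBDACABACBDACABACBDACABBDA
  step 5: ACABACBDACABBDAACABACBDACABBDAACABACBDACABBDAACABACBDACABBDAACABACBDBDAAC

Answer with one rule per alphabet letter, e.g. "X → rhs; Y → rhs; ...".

  step 4 ⇒ step 5: ACABACBDACABACBDACABACBDACABACBDACABBDA ⇒ AC·AB·AC·BD·AC·AB·BD·A·AC·AB·AC·BD·AC·AB·BD·A·AC·AB·AC·BD·AC·AB·BD·A·AC·AB·AC·BD·AC·AB·BD·A·AC·AB·AC·BD·BD·A·AC
    A ↦ AC
    B ↦ BD
    C ↦ AB
    D ↦ A

A->AC, B->BD, C->AB, D->A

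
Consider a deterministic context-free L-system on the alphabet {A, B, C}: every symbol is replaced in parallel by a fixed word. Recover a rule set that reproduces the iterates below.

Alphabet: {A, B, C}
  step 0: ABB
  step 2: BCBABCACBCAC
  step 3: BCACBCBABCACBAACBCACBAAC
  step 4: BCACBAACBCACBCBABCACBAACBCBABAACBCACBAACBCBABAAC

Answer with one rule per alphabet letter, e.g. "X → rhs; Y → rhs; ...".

A->BA, B->BC, C->AC

  step 3 ⇒ step 4: BCACBCBABCACBAACBCACBAAC ⇒ BC·AC·BA·AC·BC·AC·BC·BA·BC·AC·BA·AC·BC·BA·BA·AC·BC·AC·BA·AC·BC·BA·BA·AC
    A ↦ BA
    B ↦ BC
    C ↦ AC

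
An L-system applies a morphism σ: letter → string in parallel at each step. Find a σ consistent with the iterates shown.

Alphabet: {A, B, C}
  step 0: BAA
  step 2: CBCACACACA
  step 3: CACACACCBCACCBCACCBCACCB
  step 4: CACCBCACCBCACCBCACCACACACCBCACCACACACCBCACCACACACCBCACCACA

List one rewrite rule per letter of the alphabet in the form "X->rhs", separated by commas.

  step 3 ⇒ step 4: CACACACCBCACCBCACCBCACCB ⇒ CAC·CB·CAC·CB·CAC·CB·CAC·CAC·A·CAC·CB·CAC·CAC·A·CAC·CB·CAC·CAC·A·CAC·CB·CAC·CAC·A
    A ↦ CB
    B ↦ A
    C ↦ CAC

A->CB, B->A, C->CAC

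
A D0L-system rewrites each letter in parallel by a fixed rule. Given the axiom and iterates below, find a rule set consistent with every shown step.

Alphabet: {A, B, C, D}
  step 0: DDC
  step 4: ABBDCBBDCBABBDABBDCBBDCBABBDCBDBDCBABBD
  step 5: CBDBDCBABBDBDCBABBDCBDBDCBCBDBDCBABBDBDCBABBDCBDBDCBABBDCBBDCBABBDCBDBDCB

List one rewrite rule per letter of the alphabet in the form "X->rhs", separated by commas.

A->C, B->BD, C->AB, D->CB

  step 4 ⇒ step 5: ABBDCBBDCBABBDABBDCBBDCBABBDCBDBDCBABBD ⇒ C·BD·BD·CB·AB·BD·BD·CB·AB·BD·C·BD·BD·CB·C·BD·BD·CB·AB·BD·BD·CB·AB·BD·C·BD·BD·CB·AB·BD·CB·BD·CB·AB·BD·C·BD·BD·CB
    A ↦ C
    B ↦ BD
    C ↦ AB
    D ↦ CB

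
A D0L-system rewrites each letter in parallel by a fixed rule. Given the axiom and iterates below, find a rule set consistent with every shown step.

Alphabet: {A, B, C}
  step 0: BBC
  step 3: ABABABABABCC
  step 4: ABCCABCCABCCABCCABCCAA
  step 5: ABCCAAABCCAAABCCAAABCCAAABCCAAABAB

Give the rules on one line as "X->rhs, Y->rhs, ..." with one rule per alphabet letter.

  step 4 ⇒ step 5: ABCCABCCABCCABCCABCCAA ⇒ AB·CC·A·A·AB·CC·A·A·AB·CC·A·A·AB·CC·A·A·AB·CC·A·A·AB·AB
    A ↦ AB
    B ↦ CC
    C ↦ A

A->AB, B->CC, C->A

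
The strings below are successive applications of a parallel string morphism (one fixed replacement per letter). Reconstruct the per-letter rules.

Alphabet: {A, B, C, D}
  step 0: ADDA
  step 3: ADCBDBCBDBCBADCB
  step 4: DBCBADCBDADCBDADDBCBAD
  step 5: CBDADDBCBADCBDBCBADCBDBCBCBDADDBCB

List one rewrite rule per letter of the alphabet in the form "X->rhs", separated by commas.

A->DB, B->D, C->A, D->CB

  step 4 ⇒ step 5: DBCBADCBDADCBDADDBCBAD ⇒ CB·D·A·D·DB·CB·A·D·CB·DB·CB·A·D·CB·DB·CB·CB·D·A·D·DB·CB
    A ↦ DB
    B ↦ D
    C ↦ A
    D ↦ CB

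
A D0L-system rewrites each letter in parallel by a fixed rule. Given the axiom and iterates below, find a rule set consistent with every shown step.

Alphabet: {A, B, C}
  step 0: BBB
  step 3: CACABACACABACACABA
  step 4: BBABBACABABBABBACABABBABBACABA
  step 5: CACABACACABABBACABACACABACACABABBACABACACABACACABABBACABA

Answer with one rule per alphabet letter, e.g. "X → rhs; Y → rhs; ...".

  step 4 ⇒ step 5: BBABBACABABBABBACABABBABBACABA ⇒ CA·CA·BA·CA·CA·BA·B·BA·CA·BA·CA·CA·BA·CA·CA·BA·B·BA·CA·BA·CA·CA·BA·CA·CA·BA·B·BA·CA·BA
    A ↦ BA
    B ↦ CA
    C ↦ B

A->BA, B->CA, C->B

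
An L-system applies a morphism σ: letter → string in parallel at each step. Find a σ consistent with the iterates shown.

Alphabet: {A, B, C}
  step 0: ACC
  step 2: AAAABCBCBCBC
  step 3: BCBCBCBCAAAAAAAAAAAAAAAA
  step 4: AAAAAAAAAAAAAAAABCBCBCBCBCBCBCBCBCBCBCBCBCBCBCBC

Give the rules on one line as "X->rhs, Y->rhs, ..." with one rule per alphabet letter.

A->BC, B->AA, C->AA

  step 3 ⇒ step 4: BCBCBCBCAAAAAAAAAAAAAAAA ⇒ AA·AA·AA·AA·AA·AA·AA·AA·BC·BC·BC·BC·BC·BC·BC·BC·BC·BC·BC·BC·BC·BC·BC·BC
    A ↦ BC
    B ↦ AA
    C ↦ AA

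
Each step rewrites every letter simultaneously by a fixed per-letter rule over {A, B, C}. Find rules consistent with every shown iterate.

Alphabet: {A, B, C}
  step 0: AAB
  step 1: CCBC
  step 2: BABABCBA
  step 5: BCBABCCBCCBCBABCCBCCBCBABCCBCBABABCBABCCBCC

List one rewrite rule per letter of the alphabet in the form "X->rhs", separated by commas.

A->C, B->BC, C->BA

  step 1 ⇒ step 2: CCBC ⇒ BA·BA·BC·BA
    B ↦ BC
    C ↦ BA
  step 0 ⇒ step 1: AAB ⇒ C·C·BC
    A ↦ C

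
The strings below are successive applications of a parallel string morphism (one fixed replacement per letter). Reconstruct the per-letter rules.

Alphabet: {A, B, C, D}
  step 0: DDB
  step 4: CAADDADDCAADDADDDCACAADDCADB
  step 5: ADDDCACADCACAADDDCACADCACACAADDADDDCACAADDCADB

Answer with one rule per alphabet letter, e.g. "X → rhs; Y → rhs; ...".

A->D, B->DB, C->AD, D->CA

  step 4 ⇒ step 5: CAADDADDCAADDADDDCACAADDCADB ⇒ AD·D·D·CA·CA·D·CA·CA·AD·D·D·CA·CA·D·CA·CA·CA·AD·D·AD·D·D·CA·CA·AD·D·CA·DB
    A ↦ D
    B ↦ DB
    C ↦ AD
    D ↦ CA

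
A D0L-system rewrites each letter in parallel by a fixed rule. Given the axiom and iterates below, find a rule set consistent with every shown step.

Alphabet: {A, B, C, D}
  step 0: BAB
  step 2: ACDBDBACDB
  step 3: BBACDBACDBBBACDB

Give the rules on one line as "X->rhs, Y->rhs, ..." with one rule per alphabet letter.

A->B, B->DB, C->B, D->AC

  step 2 ⇒ step 3: ACDBDBACDB ⇒ B·B·AC·DB·AC·DB·B·B·AC·DB
    A ↦ B
    B ↦ DB
    C ↦ B
    D ↦ AC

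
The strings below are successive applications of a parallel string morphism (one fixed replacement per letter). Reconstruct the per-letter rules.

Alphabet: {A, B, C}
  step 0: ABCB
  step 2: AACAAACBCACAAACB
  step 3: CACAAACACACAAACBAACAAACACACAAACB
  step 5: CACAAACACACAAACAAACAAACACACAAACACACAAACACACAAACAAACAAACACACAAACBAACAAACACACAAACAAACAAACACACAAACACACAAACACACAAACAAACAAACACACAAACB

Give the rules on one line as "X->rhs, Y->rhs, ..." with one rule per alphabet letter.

A->CA, B->CB, C->AA

  step 2 ⇒ step 3: AACAAACBCACAAACB ⇒ CA·CA·AA·CA·CA·CA·AA·CB·AA·CA·AA·CA·CA·CA·AA·CB
    A ↦ CA
    B ↦ CB
    C ↦ AA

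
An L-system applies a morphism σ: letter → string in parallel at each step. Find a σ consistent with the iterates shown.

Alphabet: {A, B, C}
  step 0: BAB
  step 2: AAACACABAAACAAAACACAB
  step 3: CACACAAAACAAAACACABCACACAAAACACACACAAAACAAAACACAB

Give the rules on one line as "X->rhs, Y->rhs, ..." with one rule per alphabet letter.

A->CA, B->CAB, C->AAA

  step 2 ⇒ step 3: AAACACABAAACAAAACACAB ⇒ CA·CA·CA·AAA·CA·AAA·CA·CAB·CA·CA·CA·AAA·CA·CA·CA·CA·AAA·CA·AAA·CA·CAB
    A ↦ CA
    B ↦ CAB
    C ↦ AAA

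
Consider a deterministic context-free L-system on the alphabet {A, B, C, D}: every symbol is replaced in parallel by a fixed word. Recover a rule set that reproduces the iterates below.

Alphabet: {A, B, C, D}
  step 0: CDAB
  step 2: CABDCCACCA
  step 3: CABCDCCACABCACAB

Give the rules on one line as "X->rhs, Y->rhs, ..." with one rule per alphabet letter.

  step 2 ⇒ step 3: CABDCCACCA ⇒ CA·B·C·DC·CA·CA·B·CA·CA·B
    A ↦ B
    B ↦ C
    C ↦ CA
    D ↦ DC

A->B, B->C, C->CA, D->DC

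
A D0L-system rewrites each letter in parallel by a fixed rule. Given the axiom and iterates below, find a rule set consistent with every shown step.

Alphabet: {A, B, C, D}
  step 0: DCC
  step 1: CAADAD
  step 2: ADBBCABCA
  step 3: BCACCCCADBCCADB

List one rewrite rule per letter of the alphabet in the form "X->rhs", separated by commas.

  step 2 ⇒ step 3: ADBBCABCA ⇒ B·CA·CC·CC·AD·B·CC·AD·B
    A ↦ B
    B ↦ CC
    C ↦ AD
    D ↦ CA

A->B, B->CC, C->AD, D->CA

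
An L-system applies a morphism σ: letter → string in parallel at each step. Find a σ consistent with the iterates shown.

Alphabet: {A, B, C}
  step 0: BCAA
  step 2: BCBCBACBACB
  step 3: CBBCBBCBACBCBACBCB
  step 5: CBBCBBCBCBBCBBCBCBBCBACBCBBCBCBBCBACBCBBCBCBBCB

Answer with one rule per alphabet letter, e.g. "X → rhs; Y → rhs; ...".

A->AC, B->CB, C->B

  step 2 ⇒ step 3: BCBCBACBACB ⇒ CB·B·CB·B·CB·AC·B·CB·AC·B·CB
    A ↦ AC
    B ↦ CB
    C ↦ B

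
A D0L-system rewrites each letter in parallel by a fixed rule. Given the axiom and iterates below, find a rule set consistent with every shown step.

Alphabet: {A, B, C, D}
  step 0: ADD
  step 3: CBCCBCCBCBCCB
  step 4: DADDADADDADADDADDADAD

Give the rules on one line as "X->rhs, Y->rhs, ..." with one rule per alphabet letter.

  step 3 ⇒ step 4: CBCCBCCBCBCCB ⇒ DA·D·DA·DA·D·DA·DA·D·DA·D·DA·DA·D
    B ↦ D
    C ↦ DA
    A ↦ C  (constrained at step 0)
    D ↦ CB  (constrained at step 0)

A->C, B->D, C->DA, D->CB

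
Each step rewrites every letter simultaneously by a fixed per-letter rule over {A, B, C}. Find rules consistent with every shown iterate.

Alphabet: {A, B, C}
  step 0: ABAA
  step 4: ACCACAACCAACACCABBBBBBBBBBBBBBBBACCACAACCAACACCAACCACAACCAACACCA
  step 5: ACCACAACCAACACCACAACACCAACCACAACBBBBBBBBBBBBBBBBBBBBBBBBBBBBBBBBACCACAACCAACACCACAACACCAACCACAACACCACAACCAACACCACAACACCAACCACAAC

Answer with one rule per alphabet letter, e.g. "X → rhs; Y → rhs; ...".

  step 4 ⇒ step 5: ACCACAACCAACACCABBBBBBBBBBBBBBBBACCACAACCAACACCAACCACAACCAACACCA ⇒ AC·CA·CA·AC·CA·AC·AC·CA·CA·AC·AC·CA·AC·CA·CA·AC·BB·BB·BB·BB·BB·BB·BB·BB·BB·BB·BB·BB·BB·BB·BB·BB·AC·CA·CA·AC·CA·AC·AC·CA·CA·AC·AC·CA·AC·CA·CA·AC·AC·CA·CA·AC·CA·AC·AC·CA·CA·AC·AC·CA·AC·CA·CA·AC
    A ↦ AC
    B ↦ BB
    C ↦ CA

A->AC, B->BB, C->CA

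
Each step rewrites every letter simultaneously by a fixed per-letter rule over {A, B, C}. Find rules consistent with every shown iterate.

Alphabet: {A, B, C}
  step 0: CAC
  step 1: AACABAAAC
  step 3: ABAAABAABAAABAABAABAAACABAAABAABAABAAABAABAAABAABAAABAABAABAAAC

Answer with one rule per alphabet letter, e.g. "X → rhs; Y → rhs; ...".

  step 0 ⇒ step 1: CAC ⇒ AAC·ABA·AAC
    A ↦ ABA
    C ↦ AAC
    B ↦ A  (constrained at step 1)

A->ABA, B->A, C->AAC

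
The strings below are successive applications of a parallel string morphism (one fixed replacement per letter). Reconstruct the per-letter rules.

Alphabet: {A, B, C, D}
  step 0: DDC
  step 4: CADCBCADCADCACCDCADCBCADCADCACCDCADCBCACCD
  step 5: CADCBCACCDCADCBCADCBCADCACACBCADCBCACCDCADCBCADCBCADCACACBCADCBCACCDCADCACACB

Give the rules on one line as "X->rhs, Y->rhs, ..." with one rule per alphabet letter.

  step 4 ⇒ step 5: CADCBCADCADCACCDCADCBCADCADCACCDCADCBCACCD ⇒ CA·D·CB·CA·CCD·CA·D·CB·CA·D·CB·CA·D·CA·CA·CB·CA·D·CB·CA·CCD·CA·D·CB·CA·D·CB·CA·D·CA·CA·CB·CA·D·CB·CA·CCD·CA·D·CA·CA·CB
    A ↦ D
    B ↦ CCD
    C ↦ CA
    D ↦ CB

A->D, B->CCD, C->CA, D->CB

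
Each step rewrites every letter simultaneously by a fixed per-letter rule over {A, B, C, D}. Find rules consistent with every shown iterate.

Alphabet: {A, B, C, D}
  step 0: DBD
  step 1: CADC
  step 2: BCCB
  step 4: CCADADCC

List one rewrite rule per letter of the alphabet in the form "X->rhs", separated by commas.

  step 1 ⇒ step 2: CADC ⇒ B·C·C·B
    A ↦ C
    C ↦ B
    D ↦ C
  step 0 ⇒ step 1: DBD ⇒ C·AD·C
    B ↦ AD

A->C, B->AD, C->B, D->C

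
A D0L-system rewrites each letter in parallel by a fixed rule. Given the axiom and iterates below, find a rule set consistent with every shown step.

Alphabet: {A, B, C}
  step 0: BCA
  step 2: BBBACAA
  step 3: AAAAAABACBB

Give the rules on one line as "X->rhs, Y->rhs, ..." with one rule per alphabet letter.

  step 2 ⇒ step 3: BBBACAA ⇒ AA·AA·AA·B·AC·B·B
    A ↦ B
    B ↦ AA
    C ↦ AC

A->B, B->AA, C->AC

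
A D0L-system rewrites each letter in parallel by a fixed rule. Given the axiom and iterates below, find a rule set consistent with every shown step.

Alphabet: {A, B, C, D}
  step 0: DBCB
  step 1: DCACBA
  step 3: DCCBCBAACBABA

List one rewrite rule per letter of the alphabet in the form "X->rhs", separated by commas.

A->B, B->A, C->CB, D->DC

  step 0 ⇒ step 1: DBCB ⇒ DC·A·CB·A
    B ↦ A
    C ↦ CB
    D ↦ DC
    A ↦ B  (constrained at step 1)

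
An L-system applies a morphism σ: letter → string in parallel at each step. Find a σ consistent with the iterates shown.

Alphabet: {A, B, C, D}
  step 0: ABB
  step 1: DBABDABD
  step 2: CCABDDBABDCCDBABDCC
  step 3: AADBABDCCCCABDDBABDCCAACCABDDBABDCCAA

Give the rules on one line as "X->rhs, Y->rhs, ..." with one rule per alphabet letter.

  step 2 ⇒ step 3: CCABDDBABDCCDBABDCC ⇒ A·A·DB·ABD·CC·CC·ABD·DB·ABD·CC·A·A·CC·ABD·DB·ABD·CC·A·A
    A ↦ DB
    B ↦ ABD
    C ↦ A
    D ↦ CC

A->DB, B->ABD, C->A, D->CC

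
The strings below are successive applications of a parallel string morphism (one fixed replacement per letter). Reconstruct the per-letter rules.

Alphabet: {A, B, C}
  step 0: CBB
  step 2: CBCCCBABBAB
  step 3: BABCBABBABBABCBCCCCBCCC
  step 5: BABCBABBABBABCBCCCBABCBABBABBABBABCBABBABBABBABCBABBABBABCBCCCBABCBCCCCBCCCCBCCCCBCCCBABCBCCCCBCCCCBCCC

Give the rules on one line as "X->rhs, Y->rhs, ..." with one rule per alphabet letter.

A->BCC, B->C, C->BAB

  step 2 ⇒ step 3: CBCCCBABBAB ⇒ BAB·C·BAB·BAB·BAB·C·BCC·C·C·BCC·C
    A ↦ BCC
    B ↦ C
    C ↦ BAB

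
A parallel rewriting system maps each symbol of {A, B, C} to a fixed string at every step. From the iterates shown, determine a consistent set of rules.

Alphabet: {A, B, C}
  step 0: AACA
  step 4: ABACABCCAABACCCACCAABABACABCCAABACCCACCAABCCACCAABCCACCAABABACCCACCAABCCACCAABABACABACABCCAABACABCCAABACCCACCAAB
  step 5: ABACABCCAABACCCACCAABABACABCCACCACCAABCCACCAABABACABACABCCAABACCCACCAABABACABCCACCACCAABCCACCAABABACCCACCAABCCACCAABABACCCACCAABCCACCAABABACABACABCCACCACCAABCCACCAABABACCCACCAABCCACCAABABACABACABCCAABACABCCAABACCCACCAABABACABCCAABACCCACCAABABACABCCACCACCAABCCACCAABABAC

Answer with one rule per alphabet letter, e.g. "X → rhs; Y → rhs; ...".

A->AB, B->AC, C->CCA

  step 4 ⇒ step 5: ABACABCCAABACCCACCAABABACABCCAABACCCACCAABCCACCAABCCACCAABABACCCACCAABCCACCAABABACABACABCCAABACABCCAABACCCACCAAB ⇒ AB·AC·AB·CCA·AB·AC·CCA·CCA·AB·AB·AC·AB·CCA·CCA·CCA·AB·CCA·CCA·AB·AB·AC·AB·AC·AB·CCA·AB·AC·CCA·CCA·AB·AB·AC·AB·CCA·CCA·CCA·AB·CCA·CCA·AB·AB·AC·CCA·CCA·AB·CCA·CCA·AB·AB·AC·CCA·CCA·AB·CCA·CCA·AB·AB·AC·AB·AC·AB·CCA·CCA·CCA·AB·CCA·CCA·AB·AB·AC·CCA·CCA·AB·CCA·CCA·AB·AB·AC·AB·AC·AB·CCA·AB·AC·AB·CCA·AB·AC·CCA·CCA·AB·AB·AC·AB·CCA·AB·AC·CCA·CCA·AB·AB·AC·AB·CCA·CCA·CCA·AB·CCA·CCA·AB·AB·AC
    A ↦ AB
    B ↦ AC
    C ↦ CCA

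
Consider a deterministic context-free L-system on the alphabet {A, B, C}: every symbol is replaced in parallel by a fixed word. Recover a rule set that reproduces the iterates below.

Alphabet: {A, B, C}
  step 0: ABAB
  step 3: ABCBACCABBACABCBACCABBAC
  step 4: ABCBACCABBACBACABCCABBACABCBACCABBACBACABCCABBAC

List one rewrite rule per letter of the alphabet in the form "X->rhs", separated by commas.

  step 3 ⇒ step 4: ABCBACCABBACABCBACCABBAC ⇒ AB·C·BAC·C·AB·BAC·BAC·AB·C·C·AB·BAC·AB·C·BAC·C·AB·BAC·BAC·AB·C·C·AB·BAC
    A ↦ AB
    B ↦ C
    C ↦ BAC

A->AB, B->C, C->BAC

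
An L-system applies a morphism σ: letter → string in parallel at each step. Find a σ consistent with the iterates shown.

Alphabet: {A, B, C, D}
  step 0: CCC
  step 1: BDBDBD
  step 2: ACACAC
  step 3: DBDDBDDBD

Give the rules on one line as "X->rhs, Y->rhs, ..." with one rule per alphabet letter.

A->D, B->A, C->BD, D->C

  step 2 ⇒ step 3: ACACAC ⇒ D·BD·D·BD·D·BD
    A ↦ D
    C ↦ BD
  step 1 ⇒ step 2: BDBDBD ⇒ A·C·A·C·A·C
    B ↦ A
  step 1 ⇒ step 2: BDBDBD ⇒ A·C·A·C·A·C
    D ↦ C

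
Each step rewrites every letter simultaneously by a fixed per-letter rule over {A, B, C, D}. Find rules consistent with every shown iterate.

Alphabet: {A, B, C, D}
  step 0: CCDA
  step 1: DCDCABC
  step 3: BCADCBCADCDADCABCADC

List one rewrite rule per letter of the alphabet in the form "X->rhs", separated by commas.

  step 0 ⇒ step 1: CCDA ⇒ DC·DC·A·BC
    A ↦ BC
    C ↦ DC
    D ↦ A
    B ↦ DA  (constrained at step 1)

A->BC, B->DA, C->DC, D->A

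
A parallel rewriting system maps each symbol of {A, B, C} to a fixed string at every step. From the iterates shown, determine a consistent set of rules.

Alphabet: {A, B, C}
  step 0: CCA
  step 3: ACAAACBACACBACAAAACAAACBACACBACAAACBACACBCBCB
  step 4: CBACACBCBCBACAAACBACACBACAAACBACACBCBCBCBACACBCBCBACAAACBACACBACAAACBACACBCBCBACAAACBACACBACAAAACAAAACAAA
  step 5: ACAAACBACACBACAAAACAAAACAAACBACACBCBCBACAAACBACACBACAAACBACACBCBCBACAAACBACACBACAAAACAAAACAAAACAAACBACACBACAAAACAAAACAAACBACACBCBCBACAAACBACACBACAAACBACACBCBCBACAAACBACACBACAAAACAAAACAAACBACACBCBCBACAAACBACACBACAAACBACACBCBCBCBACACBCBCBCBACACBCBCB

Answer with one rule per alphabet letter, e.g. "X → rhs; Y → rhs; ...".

  step 4 ⇒ step 5: CBACACBCBCBACAAACBACACBACAAACBACACBCBCBCBACACBCBCBACAAACBACACBACAAACBACACBCBCBACAAACBACACBACAAAACAAAACAAA ⇒ ACA·AA·CB·ACA·CB·ACA·AA·ACA·AA·ACA·AA·CB·ACA·CB·CB·CB·ACA·AA·CB·ACA·CB·ACA·AA·CB·ACA·CB·CB·CB·ACA·AA·CB·ACA·CB·ACA·AA·ACA·AA·ACA·AA·ACA·AA·CB·ACA·CB·ACA·AA·ACA·AA·ACA·AA·CB·ACA·CB·CB·CB·ACA·AA·CB·ACA·CB·ACA·AA·CB·ACA·CB·CB·CB·ACA·AA·CB·ACA·CB·ACA·AA·ACA·AA·ACA·AA·CB·ACA·CB·CB·CB·ACA·AA·CB·ACA·CB·ACA·AA·CB·ACA·CB·CB·CB·CB·ACA·CB·CB·CB·CB·ACA·CB·CB·CB
    A ↦ CB
    B ↦ AA
    C ↦ ACA

A->CB, B->AA, C->ACA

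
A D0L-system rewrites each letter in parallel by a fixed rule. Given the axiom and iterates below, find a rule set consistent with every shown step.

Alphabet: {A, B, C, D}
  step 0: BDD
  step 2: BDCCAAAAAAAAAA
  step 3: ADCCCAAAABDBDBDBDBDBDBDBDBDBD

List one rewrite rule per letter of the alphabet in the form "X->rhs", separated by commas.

  step 2 ⇒ step 3: BDCCAAAAAAAAAA ⇒ ADC·CC·AA·AA·BD·BD·BD·BD·BD·BD·BD·BD·BD·BD
    A ↦ BD
    B ↦ ADC
    C ↦ AA
    D ↦ CC

A->BD, B->ADC, C->AA, D->CC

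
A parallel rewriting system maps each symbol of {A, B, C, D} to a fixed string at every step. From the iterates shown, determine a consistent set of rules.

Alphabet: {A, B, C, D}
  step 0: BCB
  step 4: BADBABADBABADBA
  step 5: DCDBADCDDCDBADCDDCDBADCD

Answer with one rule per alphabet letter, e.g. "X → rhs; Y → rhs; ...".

A->CD, B->D, C->D, D->BA

  step 4 ⇒ step 5: BADBABADBABADBA ⇒ D·CD·BA·D·CD·D·CD·BA·D·CD·D·CD·BA·D·CD
    A ↦ CD
    B ↦ D
    D ↦ BA
    C ↦ D  (constrained at step 0)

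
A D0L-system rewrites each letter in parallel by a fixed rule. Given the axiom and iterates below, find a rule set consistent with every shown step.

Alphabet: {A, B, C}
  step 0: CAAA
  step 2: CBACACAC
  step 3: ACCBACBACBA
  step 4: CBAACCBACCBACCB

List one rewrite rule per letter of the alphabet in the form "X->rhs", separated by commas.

  step 3 ⇒ step 4: ACCBACBACBA ⇒ CB·A·A·C·CB·A·C·CB·A·C·CB
    A ↦ CB
    B ↦ C
    C ↦ A

A->CB, B->C, C->A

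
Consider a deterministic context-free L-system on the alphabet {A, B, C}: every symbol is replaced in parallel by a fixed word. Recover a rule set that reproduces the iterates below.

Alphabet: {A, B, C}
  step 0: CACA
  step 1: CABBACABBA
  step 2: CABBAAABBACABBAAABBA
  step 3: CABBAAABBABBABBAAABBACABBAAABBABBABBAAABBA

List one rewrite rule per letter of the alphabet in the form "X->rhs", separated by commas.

A->BBA, B->A, C->CA

  step 2 ⇒ step 3: CABBAAABBACABBAAABBA ⇒ CA·BBA·A·A·BBA·BBA·BBA·A·A·BBA·CA·BBA·A·A·BBA·BBA·BBA·A·A·BBA
    A ↦ BBA
    B ↦ A
    C ↦ CA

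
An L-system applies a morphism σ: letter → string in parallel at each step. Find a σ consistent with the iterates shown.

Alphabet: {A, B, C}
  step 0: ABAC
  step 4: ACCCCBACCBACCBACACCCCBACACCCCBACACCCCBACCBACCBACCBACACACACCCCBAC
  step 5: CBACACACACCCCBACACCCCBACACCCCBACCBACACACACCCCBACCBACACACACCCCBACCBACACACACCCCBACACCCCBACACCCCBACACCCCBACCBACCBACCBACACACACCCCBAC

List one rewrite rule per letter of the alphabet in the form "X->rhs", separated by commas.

  step 4 ⇒ step 5: ACCCCBACCBACCBACACCCCBACACCCCBACACCCCBACCBACCBACCBACACACACCCCBAC ⇒ CB·AC·AC·AC·AC·CC·CB·AC·AC·CC·CB·AC·AC·CC·CB·AC·CB·AC·AC·AC·AC·CC·CB·AC·CB·AC·AC·AC·AC·CC·CB·AC·CB·AC·AC·AC·AC·CC·CB·AC·AC·CC·CB·AC·AC·CC·CB·AC·AC·CC·CB·AC·CB·AC·CB·AC·CB·AC·AC·AC·AC·CC·CB·AC
    A ↦ CB
    B ↦ CC
    C ↦ AC

A->CB, B->CC, C->AC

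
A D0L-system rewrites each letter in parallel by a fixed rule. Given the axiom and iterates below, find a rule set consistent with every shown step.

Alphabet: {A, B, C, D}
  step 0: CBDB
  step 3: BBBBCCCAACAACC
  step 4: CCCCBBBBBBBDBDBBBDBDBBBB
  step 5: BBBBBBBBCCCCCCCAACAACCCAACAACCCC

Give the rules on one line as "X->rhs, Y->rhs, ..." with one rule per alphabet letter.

  step 4 ⇒ step 5: CCCCBBBBBBBDBDBBBDBDBBBB ⇒ BB·BB·BB·BB·C·C·C·C·C·C·C·AA·C·AA·C·C·C·AA·C·AA·C·C·C·C
    B ↦ C
    C ↦ BB
    D ↦ AA
  step 3 ⇒ step 4: BBBBCCCAACAACC ⇒ C·C·C·C·BB·BB·BB·BD·BD·BB·BD·BD·BB·BB
    A ↦ BD

A->BD, B->C, C->BB, D->AA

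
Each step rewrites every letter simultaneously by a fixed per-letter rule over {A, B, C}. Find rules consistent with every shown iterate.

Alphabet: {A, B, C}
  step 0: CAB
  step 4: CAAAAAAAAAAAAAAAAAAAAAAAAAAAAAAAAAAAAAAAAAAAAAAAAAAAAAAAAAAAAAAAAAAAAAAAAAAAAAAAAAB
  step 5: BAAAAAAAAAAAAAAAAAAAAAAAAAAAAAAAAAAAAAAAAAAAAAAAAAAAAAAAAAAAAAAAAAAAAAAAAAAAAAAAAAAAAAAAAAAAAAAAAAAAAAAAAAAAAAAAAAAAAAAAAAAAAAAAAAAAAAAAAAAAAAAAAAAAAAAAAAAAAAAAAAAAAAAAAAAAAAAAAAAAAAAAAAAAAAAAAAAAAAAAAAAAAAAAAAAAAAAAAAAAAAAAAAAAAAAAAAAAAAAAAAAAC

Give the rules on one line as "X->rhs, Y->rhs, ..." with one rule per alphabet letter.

  step 4 ⇒ step 5: CAAAAAAAAAAAAAAAAAAAAAAAAAAAAAAAAAAAAAAAAAAAAAAAAAAAAAAAAAAAAAAAAAAAAAAAAAAAAAAAAAB ⇒ B·AAA·AAA·AAA·AAA·AAA·AAA·AAA·AAA·AAA·AAA·AAA·AAA·AAA·AAA·AAA·AAA·AAA·AAA·AAA·AAA·AAA·AAA·AAA·AAA·AAA·AAA·AAA·AAA·AAA·AAA·AAA·AAA·AAA·AAA·AAA·AAA·AAA·AAA·AAA·AAA·AAA·AAA·AAA·AAA·AAA·AAA·AAA·AAA·AAA·AAA·AAA·AAA·AAA·AAA·AAA·AAA·AAA·AAA·AAA·AAA·AAA·AAA·AAA·AAA·AAA·AAA·AAA·AAA·AAA·AAA·AAA·AAA·AAA·AAA·AAA·AAA·AAA·AAA·AAA·AAA·AAA·C
    A ↦ AAA
    B ↦ C
    C ↦ B

A->AAA, B->C, C->B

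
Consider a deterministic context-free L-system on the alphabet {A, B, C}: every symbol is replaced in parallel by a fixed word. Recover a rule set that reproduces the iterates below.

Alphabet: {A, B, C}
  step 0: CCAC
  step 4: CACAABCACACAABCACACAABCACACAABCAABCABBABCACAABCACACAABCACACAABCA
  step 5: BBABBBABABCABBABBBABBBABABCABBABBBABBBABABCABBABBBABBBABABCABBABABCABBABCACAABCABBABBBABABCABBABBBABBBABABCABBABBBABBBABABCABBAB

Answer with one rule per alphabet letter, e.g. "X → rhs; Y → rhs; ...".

A->AB, B->CA, C->BB

  step 4 ⇒ step 5: CACAABCACACAABCACACAABCACACAABCAABCABBABCACAABCACACAABCACACAABCA ⇒ BB·AB·BB·AB·AB·CA·BB·AB·BB·AB·BB·AB·AB·CA·BB·AB·BB·AB·BB·AB·AB·CA·BB·AB·BB·AB·BB·AB·AB·CA·BB·AB·AB·CA·BB·AB·CA·CA·AB·CA·BB·AB·BB·AB·AB·CA·BB·AB·BB·AB·BB·AB·AB·CA·BB·AB·BB·AB·BB·AB·AB·CA·BB·AB
    A ↦ AB
    B ↦ CA
    C ↦ BB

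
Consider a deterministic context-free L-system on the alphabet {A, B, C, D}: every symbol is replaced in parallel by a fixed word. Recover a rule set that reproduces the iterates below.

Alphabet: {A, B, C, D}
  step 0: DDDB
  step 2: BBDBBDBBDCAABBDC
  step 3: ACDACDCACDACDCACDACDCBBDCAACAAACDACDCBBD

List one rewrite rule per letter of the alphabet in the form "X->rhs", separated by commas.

  step 2 ⇒ step 3: BBDBBDBBDCAABBDC ⇒ ACD·ACD·C·ACD·ACD·C·ACD·ACD·C·BBD·CAA·CAA·ACD·ACD·C·BBD
    A ↦ CAA
    B ↦ ACD
    C ↦ BBD
    D ↦ C

A->CAA, B->ACD, C->BBD, D->C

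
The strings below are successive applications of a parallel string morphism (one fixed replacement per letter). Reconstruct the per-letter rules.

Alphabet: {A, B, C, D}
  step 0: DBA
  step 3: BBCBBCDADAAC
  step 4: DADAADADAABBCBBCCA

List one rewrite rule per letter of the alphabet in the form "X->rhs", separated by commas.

A->C, B->DA, C->A, D->BB

  step 3 ⇒ step 4: BBCBBCDADAAC ⇒ DA·DA·A·DA·DA·A·BB·C·BB·C·C·A
    A ↦ C
    B ↦ DA
    C ↦ A
    D ↦ BB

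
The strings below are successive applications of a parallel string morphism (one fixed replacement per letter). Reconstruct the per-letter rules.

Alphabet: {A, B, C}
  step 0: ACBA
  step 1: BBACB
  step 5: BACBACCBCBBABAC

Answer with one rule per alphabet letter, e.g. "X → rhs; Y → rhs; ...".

A->B, B->C, C->BA

  step 0 ⇒ step 1: ACBA ⇒ B·BA·C·B
    A ↦ B
    B ↦ C
    C ↦ BA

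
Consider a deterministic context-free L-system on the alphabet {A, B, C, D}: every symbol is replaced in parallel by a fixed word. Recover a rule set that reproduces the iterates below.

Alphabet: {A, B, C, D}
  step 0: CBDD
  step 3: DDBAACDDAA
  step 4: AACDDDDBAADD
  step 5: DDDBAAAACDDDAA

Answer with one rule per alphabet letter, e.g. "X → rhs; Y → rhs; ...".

A->D, B->CD, C->DB, D->A

  step 4 ⇒ step 5: AACDDDDBAADD ⇒ D·D·DB·A·A·A·A·CD·D·D·A·A
    A ↦ D
    B ↦ CD
    C ↦ DB
    D ↦ A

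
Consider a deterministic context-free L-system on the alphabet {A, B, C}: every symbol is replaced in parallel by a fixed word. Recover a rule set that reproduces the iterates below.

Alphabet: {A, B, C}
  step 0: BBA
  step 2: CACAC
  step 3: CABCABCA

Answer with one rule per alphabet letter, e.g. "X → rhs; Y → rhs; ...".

A->B, B->C, C->CA

  step 2 ⇒ step 3: CACAC ⇒ CA·B·CA·B·CA
    A ↦ B
    C ↦ CA
    B ↦ C  (constrained at step 0)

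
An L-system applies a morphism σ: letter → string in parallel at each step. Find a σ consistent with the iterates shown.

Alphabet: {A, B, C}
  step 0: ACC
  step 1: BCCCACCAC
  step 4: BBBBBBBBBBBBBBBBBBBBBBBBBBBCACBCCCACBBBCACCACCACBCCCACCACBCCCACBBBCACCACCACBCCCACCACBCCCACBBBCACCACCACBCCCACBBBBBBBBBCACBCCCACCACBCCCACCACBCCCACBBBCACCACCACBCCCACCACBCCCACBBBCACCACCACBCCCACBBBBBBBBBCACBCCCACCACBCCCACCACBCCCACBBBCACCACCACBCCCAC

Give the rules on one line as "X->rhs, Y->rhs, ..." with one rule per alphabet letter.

A->BCC, B->BBB, C->CAC

  step 0 ⇒ step 1: ACC ⇒ BCC·CAC·CAC
    A ↦ BCC
    C ↦ CAC
    B ↦ BBB  (constrained at step 1)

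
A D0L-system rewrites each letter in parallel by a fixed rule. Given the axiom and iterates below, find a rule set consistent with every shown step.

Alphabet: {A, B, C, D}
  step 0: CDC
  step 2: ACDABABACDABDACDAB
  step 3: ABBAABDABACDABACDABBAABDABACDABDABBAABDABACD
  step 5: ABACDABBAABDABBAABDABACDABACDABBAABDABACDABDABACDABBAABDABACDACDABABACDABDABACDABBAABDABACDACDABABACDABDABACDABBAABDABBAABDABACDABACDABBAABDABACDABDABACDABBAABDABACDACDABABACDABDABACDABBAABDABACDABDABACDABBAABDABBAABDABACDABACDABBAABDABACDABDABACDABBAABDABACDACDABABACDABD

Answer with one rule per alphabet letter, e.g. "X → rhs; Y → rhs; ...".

A->AB, B->ACD, C->BA, D->ABD

  step 2 ⇒ step 3: ACDABABACDABDACDAB ⇒ AB·BA·ABD·AB·ACD·AB·ACD·AB·BA·ABD·AB·ACD·ABD·AB·BA·ABD·AB·ACD
    A ↦ AB
    B ↦ ACD
    C ↦ BA
    D ↦ ABD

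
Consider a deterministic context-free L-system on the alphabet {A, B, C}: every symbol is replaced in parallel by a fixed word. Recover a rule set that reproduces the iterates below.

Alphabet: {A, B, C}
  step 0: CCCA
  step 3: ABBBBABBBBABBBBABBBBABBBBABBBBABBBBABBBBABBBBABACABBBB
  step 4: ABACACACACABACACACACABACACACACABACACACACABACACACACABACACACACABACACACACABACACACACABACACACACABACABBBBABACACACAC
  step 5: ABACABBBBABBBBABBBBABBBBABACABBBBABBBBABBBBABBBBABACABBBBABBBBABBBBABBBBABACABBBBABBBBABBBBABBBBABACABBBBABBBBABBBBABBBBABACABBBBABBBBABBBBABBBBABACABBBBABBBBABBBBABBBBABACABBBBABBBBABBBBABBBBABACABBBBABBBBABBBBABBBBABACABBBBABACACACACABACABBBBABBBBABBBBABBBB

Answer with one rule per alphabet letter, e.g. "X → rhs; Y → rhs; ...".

  step 4 ⇒ step 5: ABACACACACABACACACACABACACACACABACACACACABACACACACABACACACACABACACACACABACACACACABACACACACABACABBBBABACACACAC ⇒ AB·AC·AB·BBB·AB·BBB·AB·BBB·AB·BBB·AB·AC·AB·BBB·AB·BBB·AB·BBB·AB·BBB·AB·AC·AB·BBB·AB·BBB·AB·BBB·AB·BBB·AB·AC·AB·BBB·AB·BBB·AB·BBB·AB·BBB·AB·AC·AB·BBB·AB·BBB·AB·BBB·AB·BBB·AB·AC·AB·BBB·AB·BBB·AB·BBB·AB·BBB·AB·AC·AB·BBB·AB·BBB·AB·BBB·AB·BBB·AB·AC·AB·BBB·AB·BBB·AB·BBB·AB·BBB·AB·AC·AB·BBB·AB·BBB·AB·BBB·AB·BBB·AB·AC·AB·BBB·AB·AC·AC·AC·AC·AB·AC·AB·BBB·AB·BBB·AB·BBB·AB·BBB
    A ↦ AB
    B ↦ AC
    C ↦ BBB

A->AB, B->AC, C->BBB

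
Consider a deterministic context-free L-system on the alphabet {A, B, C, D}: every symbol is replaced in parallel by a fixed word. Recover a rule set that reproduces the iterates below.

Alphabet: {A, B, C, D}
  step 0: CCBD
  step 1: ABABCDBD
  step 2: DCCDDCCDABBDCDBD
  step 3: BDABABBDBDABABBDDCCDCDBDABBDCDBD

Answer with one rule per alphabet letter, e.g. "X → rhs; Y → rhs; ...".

A->DC, B->CD, C->AB, D->BD

  step 2 ⇒ step 3: DCCDDCCDABBDCDBD ⇒ BD·AB·AB·BD·BD·AB·AB·BD·DC·CD·CD·BD·AB·BD·CD·BD
    A ↦ DC
    B ↦ CD
    C ↦ AB
    D ↦ BD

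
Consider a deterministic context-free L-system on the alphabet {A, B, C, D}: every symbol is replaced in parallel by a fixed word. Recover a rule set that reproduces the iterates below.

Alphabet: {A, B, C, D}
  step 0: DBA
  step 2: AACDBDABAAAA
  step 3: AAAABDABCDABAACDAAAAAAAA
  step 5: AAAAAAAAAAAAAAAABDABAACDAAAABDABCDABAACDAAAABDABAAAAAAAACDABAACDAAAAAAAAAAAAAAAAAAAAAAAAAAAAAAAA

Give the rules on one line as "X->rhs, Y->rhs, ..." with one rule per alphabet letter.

  step 2 ⇒ step 3: AACDBDABAAAA ⇒ AA·AA·BD·AB·CD·AB·AA·CD·AA·AA·AA·AA
    A ↦ AA
    B ↦ CD
    C ↦ BD
    D ↦ AB

A->AA, B->CD, C->BD, D->AB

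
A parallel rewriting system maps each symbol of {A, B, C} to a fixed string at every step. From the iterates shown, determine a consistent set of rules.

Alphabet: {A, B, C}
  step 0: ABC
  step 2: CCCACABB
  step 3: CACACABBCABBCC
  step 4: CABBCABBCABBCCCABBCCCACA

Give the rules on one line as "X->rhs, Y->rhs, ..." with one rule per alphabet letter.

A->BB, B->C, C->CA

  step 3 ⇒ step 4: CACACABBCABBCC ⇒ CA·BB·CA·BB·CA·BB·C·C·CA·BB·C·C·CA·CA
    A ↦ BB
    B ↦ C
    C ↦ CA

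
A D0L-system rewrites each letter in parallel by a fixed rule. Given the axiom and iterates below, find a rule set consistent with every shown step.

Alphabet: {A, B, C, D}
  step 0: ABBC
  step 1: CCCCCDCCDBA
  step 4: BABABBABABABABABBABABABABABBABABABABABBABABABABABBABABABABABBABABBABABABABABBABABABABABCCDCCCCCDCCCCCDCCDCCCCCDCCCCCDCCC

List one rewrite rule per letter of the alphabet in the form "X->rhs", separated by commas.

A->CCC, B->CCD, C->BA, D->B

  step 0 ⇒ step 1: ABBC ⇒ CCC·CCD·CCD·BA
    A ↦ CCC
    B ↦ CCD
    C ↦ BA
    D ↦ B  (constrained at step 1)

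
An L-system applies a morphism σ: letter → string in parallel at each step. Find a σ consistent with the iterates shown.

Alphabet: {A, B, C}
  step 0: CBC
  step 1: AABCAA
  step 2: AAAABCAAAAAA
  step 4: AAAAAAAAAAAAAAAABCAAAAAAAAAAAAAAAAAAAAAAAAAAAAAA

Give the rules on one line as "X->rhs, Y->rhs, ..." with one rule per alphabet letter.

A->AA, B->BC, C->AA

  step 1 ⇒ step 2: AABCAA ⇒ AA·AA·BC·AA·AA·AA
    A ↦ AA
    B ↦ BC
    C ↦ AA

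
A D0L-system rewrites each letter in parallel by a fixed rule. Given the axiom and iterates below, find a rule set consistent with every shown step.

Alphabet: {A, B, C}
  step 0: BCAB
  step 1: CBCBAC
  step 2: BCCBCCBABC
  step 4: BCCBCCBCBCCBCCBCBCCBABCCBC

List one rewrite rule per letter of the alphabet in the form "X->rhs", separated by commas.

  step 1 ⇒ step 2: CBCBAC ⇒ BC·C·BC·C·BA·BC
    A ↦ BA
    B ↦ C
    C ↦ BC

A->BA, B->C, C->BC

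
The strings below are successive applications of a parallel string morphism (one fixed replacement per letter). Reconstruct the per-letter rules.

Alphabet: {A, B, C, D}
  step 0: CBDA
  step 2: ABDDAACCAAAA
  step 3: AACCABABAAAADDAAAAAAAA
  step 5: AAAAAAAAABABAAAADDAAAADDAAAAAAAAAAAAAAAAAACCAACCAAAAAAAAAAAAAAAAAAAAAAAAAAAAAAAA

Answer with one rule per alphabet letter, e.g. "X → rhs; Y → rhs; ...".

A->AA, B->CC, C->D, D->AB

  step 2 ⇒ step 3: ABDDAACCAAAA ⇒ AA·CC·AB·AB·AA·AA·D·D·AA·AA·AA·AA
    A ↦ AA
    B ↦ CC
    C ↦ D
    D ↦ AB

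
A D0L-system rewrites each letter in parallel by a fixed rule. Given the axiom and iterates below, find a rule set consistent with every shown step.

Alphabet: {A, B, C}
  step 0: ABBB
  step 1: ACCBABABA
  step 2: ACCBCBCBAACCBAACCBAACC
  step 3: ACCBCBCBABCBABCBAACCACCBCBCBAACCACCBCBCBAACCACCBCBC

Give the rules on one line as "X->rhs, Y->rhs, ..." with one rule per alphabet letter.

A->ACC, B->BA, C->BC

  step 2 ⇒ step 3: ACCBCBCBAACCBAACCBAACC ⇒ ACC·BC·BC·BA·BC·BA·BC·BA·ACC·ACC·BC·BC·BA·ACC·ACC·BC·BC·BA·ACC·ACC·BC·BC
    A ↦ ACC
    B ↦ BA
    C ↦ BC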